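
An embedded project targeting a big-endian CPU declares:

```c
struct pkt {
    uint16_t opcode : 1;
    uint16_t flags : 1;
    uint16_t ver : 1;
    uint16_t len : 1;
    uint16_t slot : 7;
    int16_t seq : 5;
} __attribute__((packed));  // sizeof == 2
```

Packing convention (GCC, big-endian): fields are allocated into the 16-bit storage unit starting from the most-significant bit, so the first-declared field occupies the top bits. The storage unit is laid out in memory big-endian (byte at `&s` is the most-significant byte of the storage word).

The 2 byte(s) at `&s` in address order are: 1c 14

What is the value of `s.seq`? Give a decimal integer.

-12

[0]=0x1c [1]=0x14 (big-endian) → word 0x1c14
opcode [15+:1] = (word>>15) & 0x1 = 0
flags [14+:1] = (word>>14) & 0x1 = 0
ver [13+:1] = (word>>13) & 0x1 = 0
len [12+:1] = (word>>12) & 0x1 = 1
slot [5+:7] = (word>>5) & 0x7f = 96
seq [0+:5] = (word>>0) & 0x1f = 20  ←
seq signed 5b, MSB=1: 20 - 32 = -12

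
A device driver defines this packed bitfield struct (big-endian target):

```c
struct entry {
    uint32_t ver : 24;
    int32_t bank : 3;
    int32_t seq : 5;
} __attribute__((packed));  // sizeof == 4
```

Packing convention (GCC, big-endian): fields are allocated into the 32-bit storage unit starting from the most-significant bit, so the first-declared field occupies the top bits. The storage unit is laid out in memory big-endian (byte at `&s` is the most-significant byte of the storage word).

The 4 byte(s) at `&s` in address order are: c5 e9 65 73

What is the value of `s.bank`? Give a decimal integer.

3

[0]=0xc5 [1]=0xe9 [2]=0x65 [3]=0x73 (big-endian) → word 0xc5e96573
ver:24 @ bit 8 → (0xc5e96573>>8)&0xffffff = 0xc5e965
bank:3 @ bit 5 → (0xc5e96573>>5)&0x7 = 0x3  ←
seq:5 @ bit 0 → (0xc5e96573>>0)&0x1f = 0x13
bank signed 3b, MSB=0: value = 3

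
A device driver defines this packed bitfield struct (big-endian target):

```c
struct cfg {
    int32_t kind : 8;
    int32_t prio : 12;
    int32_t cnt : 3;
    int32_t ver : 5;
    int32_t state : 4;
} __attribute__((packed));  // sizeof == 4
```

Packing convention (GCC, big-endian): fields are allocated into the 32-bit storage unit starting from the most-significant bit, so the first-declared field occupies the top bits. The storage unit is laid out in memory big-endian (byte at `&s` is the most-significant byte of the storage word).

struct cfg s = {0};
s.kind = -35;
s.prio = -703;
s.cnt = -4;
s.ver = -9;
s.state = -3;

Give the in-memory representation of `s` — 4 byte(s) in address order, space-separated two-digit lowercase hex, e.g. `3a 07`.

dd d4 19 7d

kind:8 = -35 → 0xdd << 24 → word 0xdd000000
prio:12 = -703 → 0xd41 << 12 → word 0xddd41000
cnt:3 = -4 → 0x4 << 9 → word 0xddd41800
ver:5 = -9 → 0x17 << 4 → word 0xddd41970
state:4 = -3 → 0xd << 0 → word 0xddd4197d
word = 0xddd4197d → big-endian bytes:
  [0]=0xdd  [1]=0xd4  [2]=0x19  [3]=0x7d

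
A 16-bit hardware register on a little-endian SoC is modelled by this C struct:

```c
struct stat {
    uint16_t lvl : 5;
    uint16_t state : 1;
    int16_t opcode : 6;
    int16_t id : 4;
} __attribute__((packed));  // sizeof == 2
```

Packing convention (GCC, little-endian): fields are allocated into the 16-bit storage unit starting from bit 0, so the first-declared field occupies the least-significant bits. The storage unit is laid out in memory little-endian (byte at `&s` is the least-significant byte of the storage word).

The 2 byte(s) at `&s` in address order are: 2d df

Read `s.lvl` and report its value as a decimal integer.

[0]=0x2d [1]=0xdf (little-endian) → word 0xdf2d
lvl:5 @ bit 0 → (0xdf2d>>0)&0x1f = 0xd  ←
state:1 @ bit 5 → (0xdf2d>>5)&0x1 = 0x1
opcode:6 @ bit 6 → (0xdf2d>>6)&0x3f = 0x3c
id:4 @ bit 12 → (0xdf2d>>12)&0xf = 0xd

13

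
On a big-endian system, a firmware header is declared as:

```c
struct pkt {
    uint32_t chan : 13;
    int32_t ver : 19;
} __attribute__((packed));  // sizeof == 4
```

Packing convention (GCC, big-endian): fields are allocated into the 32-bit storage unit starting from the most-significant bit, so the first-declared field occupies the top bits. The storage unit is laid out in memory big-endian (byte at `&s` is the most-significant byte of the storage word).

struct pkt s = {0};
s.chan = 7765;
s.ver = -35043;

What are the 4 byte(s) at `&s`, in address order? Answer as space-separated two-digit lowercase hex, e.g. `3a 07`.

f2 af 77 1d

chan (13b) val=7765 bits=0x1e55 at bit 19: 0xf2a80000
ver (19b) val=-35043 bits=0x7771d at bit 0: 0xf2af771d
word = 0xf2af771d → big-endian bytes:
  [0]=0xf2  [1]=0xaf  [2]=0x77  [3]=0x1d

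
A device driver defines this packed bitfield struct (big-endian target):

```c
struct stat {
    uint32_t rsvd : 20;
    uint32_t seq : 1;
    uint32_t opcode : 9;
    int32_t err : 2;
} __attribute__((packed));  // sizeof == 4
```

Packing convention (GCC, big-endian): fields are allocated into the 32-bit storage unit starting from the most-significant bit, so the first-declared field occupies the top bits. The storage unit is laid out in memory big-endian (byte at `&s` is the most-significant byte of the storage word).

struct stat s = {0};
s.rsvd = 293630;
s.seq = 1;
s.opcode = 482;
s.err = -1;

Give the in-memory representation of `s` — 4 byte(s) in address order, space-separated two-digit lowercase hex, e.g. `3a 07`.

47 af ef 8b

rsvd:20 = 293630 → 0x47afe << 12 → word 0x47afe000
seq:1 = 1 → 0x1 << 11 → word 0x47afe800
opcode:9 = 482 → 0x1e2 << 2 → word 0x47afef88
err:2 = -1 → 0x3 << 0 → word 0x47afef8b
word = 0x47afef8b → big-endian bytes:
  [0]=0x47  [1]=0xaf  [2]=0xef  [3]=0x8b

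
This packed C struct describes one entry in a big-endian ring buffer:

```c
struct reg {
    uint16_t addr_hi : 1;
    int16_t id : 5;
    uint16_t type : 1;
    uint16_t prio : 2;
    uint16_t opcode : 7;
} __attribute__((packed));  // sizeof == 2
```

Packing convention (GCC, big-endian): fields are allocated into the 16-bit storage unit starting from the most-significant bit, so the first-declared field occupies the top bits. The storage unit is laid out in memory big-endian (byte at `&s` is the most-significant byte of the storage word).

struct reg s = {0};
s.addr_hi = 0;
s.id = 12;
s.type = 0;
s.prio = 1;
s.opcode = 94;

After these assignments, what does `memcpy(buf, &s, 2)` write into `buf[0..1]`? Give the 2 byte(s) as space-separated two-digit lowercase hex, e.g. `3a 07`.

30 de

addr_hi (1b) val=0 bits=0x0 at bit 15: 0x0000
id (5b) val=12 bits=0xc at bit 10: 0x3000
type (1b) val=0 bits=0x0 at bit 9: 0x3000
prio (2b) val=1 bits=0x1 at bit 7: 0x3080
opcode (7b) val=94 bits=0x5e at bit 0: 0x30de
word = 0x30de → big-endian bytes:
  [0]=0x30  [1]=0xde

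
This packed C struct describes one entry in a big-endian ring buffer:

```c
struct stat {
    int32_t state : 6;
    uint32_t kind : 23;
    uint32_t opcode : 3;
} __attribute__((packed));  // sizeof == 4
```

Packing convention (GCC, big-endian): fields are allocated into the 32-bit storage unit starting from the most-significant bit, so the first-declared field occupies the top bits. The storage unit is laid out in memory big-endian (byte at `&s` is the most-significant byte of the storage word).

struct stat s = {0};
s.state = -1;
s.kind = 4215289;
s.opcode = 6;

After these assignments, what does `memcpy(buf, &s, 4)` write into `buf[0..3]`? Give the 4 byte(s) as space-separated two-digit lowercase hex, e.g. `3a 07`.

state:6 = -1 → 0x3f << 26 → word 0xfc000000
kind:23 = 4215289 → 0x4051f9 << 3 → word 0xfe028fc8
opcode:3 = 6 → 0x6 << 0 → word 0xfe028fce
word = 0xfe028fce → big-endian bytes:
  [0]=0xfe  [1]=0x02  [2]=0x8f  [3]=0xce

fe 02 8f ce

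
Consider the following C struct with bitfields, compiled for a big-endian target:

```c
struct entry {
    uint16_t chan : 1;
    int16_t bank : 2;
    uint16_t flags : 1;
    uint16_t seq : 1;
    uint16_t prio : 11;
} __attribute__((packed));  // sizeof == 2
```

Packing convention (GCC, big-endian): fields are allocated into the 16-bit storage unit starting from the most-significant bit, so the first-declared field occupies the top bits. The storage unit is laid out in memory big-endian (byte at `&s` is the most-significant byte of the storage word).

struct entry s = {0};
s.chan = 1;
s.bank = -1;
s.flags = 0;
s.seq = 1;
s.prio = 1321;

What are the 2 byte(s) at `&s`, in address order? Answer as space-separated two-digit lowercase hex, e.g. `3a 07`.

ed 29

[15+:1] chan=1 & 0x1 = 0x1; word=0x8000
[13+:2] bank=-1 & 0x3 = 0x3; word=0xe000
[12+:1] flags=0 & 0x1 = 0x0; word=0xe000
[11+:1] seq=1 & 0x1 = 0x1; word=0xe800
[0+:11] prio=1321 & 0x7ff = 0x529; word=0xed29
word = 0xed29 → big-endian bytes:
  [0]=0xed  [1]=0x29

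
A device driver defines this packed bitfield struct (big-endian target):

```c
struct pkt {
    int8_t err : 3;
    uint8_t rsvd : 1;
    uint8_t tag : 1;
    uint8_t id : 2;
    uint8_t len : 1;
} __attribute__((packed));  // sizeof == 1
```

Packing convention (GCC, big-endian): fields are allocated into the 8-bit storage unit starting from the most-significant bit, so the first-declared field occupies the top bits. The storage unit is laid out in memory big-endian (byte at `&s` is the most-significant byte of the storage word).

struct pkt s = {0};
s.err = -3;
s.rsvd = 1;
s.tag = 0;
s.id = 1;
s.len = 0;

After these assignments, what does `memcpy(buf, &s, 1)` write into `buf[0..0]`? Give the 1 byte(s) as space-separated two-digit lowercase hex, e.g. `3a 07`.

err (3b) val=-3 bits=0x5 at bit 5: 0xa0
rsvd (1b) val=1 bits=0x1 at bit 4: 0xb0
tag (1b) val=0 bits=0x0 at bit 3: 0xb0
id (2b) val=1 bits=0x1 at bit 1: 0xb2
len (1b) val=0 bits=0x0 at bit 0: 0xb2
word = 0xb2 → big-endian bytes:
  [0]=0xb2

b2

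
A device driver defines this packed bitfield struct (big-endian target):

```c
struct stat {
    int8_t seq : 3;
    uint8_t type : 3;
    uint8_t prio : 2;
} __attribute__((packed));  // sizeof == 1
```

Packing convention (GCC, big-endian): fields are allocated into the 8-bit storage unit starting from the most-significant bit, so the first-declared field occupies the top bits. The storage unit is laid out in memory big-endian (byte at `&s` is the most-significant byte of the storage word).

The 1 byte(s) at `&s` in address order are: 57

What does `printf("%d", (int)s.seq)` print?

2

[0]=0x57 (big-endian) → word 0x57
seq:3 @ bit 5 → (0x57>>5)&0x7 = 0x2  ←
type:3 @ bit 2 → (0x57>>2)&0x7 = 0x5
prio:2 @ bit 0 → (0x57>>0)&0x3 = 0x3
seq signed 3b, MSB=0: value = 2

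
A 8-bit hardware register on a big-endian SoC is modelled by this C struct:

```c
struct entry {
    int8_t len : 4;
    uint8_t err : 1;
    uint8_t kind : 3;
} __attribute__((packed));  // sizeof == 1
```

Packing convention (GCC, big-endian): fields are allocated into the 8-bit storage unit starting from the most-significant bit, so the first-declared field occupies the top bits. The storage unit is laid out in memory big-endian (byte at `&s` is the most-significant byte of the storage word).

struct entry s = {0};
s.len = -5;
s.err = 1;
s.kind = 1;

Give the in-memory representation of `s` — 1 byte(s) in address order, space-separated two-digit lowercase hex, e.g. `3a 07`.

len:4 = -5 → 0xb << 4 → word 0xb0
err:1 = 1 → 0x1 << 3 → word 0xb8
kind:3 = 1 → 0x1 << 0 → word 0xb9
word = 0xb9 → big-endian bytes:
  [0]=0xb9

b9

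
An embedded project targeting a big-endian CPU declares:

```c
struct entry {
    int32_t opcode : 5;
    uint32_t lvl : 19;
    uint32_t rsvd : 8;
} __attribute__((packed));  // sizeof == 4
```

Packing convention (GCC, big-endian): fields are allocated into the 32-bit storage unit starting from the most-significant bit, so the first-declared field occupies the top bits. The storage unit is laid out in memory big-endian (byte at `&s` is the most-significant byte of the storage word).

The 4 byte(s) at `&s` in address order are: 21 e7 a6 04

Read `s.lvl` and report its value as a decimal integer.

[0]=0x21 [1]=0xe7 [2]=0xa6 [3]=0x04 (big-endian) → word 0x21e7a604
opcode [27+:5] = (word>>27) & 0x1f = 4
lvl [8+:19] = (word>>8) & 0x7ffff = 124838  ←
rsvd [0+:8] = (word>>0) & 0xff = 4

124838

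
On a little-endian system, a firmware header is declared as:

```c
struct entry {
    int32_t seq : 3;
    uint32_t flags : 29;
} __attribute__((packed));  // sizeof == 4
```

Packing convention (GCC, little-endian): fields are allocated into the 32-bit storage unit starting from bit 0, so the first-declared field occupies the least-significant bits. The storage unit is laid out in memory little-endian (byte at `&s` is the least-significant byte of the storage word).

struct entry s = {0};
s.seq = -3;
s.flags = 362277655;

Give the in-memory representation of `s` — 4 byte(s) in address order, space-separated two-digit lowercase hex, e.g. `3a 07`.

[0+:3] seq=-3 & 0x7 = 0x5; word=0x00000005
[3+:29] flags=362277655 & 0x1fffffff = 0x1597eb17; word=0xacbf58bd
word = 0xacbf58bd → little-endian bytes:
  [0]=0xbd  [1]=0x58  [2]=0xbf  [3]=0xac

bd 58 bf ac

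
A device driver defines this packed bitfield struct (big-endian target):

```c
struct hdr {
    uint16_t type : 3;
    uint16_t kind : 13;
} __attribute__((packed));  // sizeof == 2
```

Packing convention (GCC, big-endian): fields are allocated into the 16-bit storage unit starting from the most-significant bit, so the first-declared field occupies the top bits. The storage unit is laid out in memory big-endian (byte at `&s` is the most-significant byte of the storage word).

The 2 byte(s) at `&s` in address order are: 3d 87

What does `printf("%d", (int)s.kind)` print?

[0]=0x3d [1]=0x87 (big-endian) → word 0x3d87
type:3 @ bit 13 → (0x3d87>>13)&0x7 = 0x1
kind:13 @ bit 0 → (0x3d87>>0)&0x1fff = 0x1d87  ←

7559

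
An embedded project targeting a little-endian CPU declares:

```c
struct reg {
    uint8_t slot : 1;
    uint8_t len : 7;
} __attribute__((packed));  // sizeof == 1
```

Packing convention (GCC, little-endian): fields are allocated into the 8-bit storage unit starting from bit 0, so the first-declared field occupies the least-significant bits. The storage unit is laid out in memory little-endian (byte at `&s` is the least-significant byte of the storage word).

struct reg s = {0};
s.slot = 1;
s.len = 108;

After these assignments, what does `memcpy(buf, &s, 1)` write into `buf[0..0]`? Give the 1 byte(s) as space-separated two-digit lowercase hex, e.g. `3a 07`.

slot (1b) val=1 bits=0x1 at bit 0: 0x01
len (7b) val=108 bits=0x6c at bit 1: 0xd9
word = 0xd9 → little-endian bytes:
  [0]=0xd9

d9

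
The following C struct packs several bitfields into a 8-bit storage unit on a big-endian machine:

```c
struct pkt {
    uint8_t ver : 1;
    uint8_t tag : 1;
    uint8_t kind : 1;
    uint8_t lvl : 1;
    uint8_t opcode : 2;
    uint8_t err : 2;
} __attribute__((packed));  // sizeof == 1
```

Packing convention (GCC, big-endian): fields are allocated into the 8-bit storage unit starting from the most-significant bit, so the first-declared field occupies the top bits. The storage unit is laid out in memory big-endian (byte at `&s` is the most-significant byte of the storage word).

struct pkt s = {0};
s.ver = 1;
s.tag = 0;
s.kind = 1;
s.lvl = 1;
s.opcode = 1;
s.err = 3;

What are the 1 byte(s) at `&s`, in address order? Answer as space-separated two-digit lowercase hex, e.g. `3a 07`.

b7

ver:1 = 1 → 0x1 << 7 → word 0x80
tag:1 = 0 → 0x0 << 6 → word 0x80
kind:1 = 1 → 0x1 << 5 → word 0xa0
lvl:1 = 1 → 0x1 << 4 → word 0xb0
opcode:2 = 1 → 0x1 << 2 → word 0xb4
err:2 = 3 → 0x3 << 0 → word 0xb7
word = 0xb7 → big-endian bytes:
  [0]=0xb7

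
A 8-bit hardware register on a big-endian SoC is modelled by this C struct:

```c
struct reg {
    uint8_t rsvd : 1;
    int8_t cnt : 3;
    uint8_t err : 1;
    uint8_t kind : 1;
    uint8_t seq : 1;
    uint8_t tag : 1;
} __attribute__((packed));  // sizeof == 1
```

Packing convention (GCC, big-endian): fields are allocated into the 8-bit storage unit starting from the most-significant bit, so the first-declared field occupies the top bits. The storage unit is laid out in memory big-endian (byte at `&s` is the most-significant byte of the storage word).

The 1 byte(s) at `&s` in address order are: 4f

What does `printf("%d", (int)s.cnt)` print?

[0]=0x4f (big-endian) → word 0x4f
rsvd [7+:1] = (word>>7) & 0x1 = 0
cnt [4+:3] = (word>>4) & 0x7 = 4  ←
err [3+:1] = (word>>3) & 0x1 = 1
kind [2+:1] = (word>>2) & 0x1 = 1
seq [1+:1] = (word>>1) & 0x1 = 1
tag [0+:1] = (word>>0) & 0x1 = 1
cnt signed 3b, MSB=1: 4 - 8 = -4

-4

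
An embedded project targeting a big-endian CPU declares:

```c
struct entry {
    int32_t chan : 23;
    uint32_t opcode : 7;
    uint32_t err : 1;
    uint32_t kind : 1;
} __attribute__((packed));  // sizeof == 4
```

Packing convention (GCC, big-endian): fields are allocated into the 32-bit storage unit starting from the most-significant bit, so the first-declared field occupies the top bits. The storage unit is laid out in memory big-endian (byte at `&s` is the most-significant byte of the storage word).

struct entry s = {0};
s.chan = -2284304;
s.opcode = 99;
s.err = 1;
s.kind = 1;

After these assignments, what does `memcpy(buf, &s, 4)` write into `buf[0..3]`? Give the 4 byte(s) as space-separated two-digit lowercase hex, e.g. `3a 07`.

chan:23 = -2284304 → 0x5d24f0 << 9 → word 0xba49e000
opcode:7 = 99 → 0x63 << 2 → word 0xba49e18c
err:1 = 1 → 0x1 << 1 → word 0xba49e18e
kind:1 = 1 → 0x1 << 0 → word 0xba49e18f
word = 0xba49e18f → big-endian bytes:
  [0]=0xba  [1]=0x49  [2]=0xe1  [3]=0x8f

ba 49 e1 8f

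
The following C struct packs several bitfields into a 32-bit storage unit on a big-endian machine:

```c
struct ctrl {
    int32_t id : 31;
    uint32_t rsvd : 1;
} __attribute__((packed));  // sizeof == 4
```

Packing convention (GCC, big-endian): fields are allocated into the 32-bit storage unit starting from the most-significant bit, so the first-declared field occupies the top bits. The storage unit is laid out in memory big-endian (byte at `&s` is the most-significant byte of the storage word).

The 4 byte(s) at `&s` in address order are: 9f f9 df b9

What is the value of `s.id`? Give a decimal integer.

[0]=0x9f [1]=0xf9 [2]=0xdf [3]=0xb9 (big-endian) → word 0x9ff9dfb9
id:31 @ bit 1 → (0x9ff9dfb9>>1)&0x7fffffff = 0x4ffcefdc  ←
rsvd:1 @ bit 0 → (0x9ff9dfb9>>0)&0x1 = 0x1
id signed 31b, MSB=1: 1341976540 - 2147483648 = -805507108

-805507108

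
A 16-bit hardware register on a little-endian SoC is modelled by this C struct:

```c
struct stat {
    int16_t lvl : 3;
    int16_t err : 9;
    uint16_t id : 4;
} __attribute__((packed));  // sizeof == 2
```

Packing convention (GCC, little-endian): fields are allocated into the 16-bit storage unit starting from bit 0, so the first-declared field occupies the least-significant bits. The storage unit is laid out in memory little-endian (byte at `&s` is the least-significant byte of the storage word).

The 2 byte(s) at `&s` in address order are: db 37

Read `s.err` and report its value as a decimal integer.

[0]=0xdb [1]=0x37 (little-endian) → word 0x37db
lvl [0+:3] = (word>>0) & 0x7 = 3
err [3+:9] = (word>>3) & 0x1ff = 251  ←
id [12+:4] = (word>>12) & 0xf = 3
err signed 9b, MSB=0: value = 251

251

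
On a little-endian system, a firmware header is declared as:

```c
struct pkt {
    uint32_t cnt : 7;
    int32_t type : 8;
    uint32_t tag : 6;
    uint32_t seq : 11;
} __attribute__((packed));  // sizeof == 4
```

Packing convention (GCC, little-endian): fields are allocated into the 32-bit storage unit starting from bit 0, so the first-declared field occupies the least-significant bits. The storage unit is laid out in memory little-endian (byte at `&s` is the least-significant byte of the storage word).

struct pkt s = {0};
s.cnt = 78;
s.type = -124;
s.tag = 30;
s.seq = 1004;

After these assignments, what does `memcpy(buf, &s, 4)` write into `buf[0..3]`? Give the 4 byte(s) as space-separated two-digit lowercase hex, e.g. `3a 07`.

4e 42 8f 7d

cnt:7 = 78 → 0x4e << 0 → word 0x0000004e
type:8 = -124 → 0x84 << 7 → word 0x0000424e
tag:6 = 30 → 0x1e << 15 → word 0x000f424e
seq:11 = 1004 → 0x3ec << 21 → word 0x7d8f424e
word = 0x7d8f424e → little-endian bytes:
  [0]=0x4e  [1]=0x42  [2]=0x8f  [3]=0x7d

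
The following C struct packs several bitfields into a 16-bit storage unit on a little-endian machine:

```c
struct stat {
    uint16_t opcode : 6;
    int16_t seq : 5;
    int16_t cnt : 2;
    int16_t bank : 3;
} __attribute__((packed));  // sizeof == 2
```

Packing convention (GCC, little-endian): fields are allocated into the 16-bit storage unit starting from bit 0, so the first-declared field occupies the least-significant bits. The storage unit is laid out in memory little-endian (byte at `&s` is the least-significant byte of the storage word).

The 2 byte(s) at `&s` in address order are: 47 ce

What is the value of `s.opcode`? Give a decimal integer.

7

[0]=0x47 [1]=0xce (little-endian) → word 0xce47
opcode:6 @ bit 0 → (0xce47>>0)&0x3f = 0x7  ←
seq:5 @ bit 6 → (0xce47>>6)&0x1f = 0x19
cnt:2 @ bit 11 → (0xce47>>11)&0x3 = 0x1
bank:3 @ bit 13 → (0xce47>>13)&0x7 = 0x6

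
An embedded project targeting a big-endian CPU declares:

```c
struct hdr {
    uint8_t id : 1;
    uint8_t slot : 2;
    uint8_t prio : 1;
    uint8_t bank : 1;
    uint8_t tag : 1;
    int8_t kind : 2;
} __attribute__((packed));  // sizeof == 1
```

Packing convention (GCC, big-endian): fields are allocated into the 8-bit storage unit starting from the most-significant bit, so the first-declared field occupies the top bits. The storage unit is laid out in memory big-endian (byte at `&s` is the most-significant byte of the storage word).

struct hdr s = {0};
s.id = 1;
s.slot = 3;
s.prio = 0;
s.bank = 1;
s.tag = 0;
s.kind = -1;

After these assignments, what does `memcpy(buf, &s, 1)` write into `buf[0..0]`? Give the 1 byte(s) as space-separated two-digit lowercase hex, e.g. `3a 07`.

id (1b) val=1 bits=0x1 at bit 7: 0x80
slot (2b) val=3 bits=0x3 at bit 5: 0xe0
prio (1b) val=0 bits=0x0 at bit 4: 0xe0
bank (1b) val=1 bits=0x1 at bit 3: 0xe8
tag (1b) val=0 bits=0x0 at bit 2: 0xe8
kind (2b) val=-1 bits=0x3 at bit 0: 0xeb
word = 0xeb → big-endian bytes:
  [0]=0xeb

eb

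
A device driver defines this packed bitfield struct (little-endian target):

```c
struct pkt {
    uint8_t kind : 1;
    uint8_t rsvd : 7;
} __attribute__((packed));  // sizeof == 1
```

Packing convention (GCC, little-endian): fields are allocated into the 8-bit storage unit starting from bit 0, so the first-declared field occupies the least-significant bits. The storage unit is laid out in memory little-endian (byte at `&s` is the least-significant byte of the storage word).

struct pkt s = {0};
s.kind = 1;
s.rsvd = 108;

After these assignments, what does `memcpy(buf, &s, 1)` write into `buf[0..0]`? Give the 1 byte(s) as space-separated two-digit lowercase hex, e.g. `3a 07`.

[0+:1] kind=1 & 0x1 = 0x1; word=0x01
[1+:7] rsvd=108 & 0x7f = 0x6c; word=0xd9
word = 0xd9 → little-endian bytes:
  [0]=0xd9

d9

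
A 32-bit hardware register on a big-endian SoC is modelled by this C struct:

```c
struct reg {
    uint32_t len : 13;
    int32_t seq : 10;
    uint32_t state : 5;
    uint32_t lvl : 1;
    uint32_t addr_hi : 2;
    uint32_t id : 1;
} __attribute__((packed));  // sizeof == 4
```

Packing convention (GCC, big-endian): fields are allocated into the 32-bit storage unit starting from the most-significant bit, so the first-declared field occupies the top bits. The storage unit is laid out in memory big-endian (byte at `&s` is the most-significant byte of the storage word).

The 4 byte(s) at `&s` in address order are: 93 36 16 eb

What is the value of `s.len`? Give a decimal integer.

[0]=0x93 [1]=0x36 [2]=0x16 [3]=0xeb (big-endian) → word 0x933616eb
len [19+:13] = (word>>19) & 0x1fff = 4710  ←
seq [9+:10] = (word>>9) & 0x3ff = 779
state [4+:5] = (word>>4) & 0x1f = 14
lvl [3+:1] = (word>>3) & 0x1 = 1
addr_hi [1+:2] = (word>>1) & 0x3 = 1
id [0+:1] = (word>>0) & 0x1 = 1

4710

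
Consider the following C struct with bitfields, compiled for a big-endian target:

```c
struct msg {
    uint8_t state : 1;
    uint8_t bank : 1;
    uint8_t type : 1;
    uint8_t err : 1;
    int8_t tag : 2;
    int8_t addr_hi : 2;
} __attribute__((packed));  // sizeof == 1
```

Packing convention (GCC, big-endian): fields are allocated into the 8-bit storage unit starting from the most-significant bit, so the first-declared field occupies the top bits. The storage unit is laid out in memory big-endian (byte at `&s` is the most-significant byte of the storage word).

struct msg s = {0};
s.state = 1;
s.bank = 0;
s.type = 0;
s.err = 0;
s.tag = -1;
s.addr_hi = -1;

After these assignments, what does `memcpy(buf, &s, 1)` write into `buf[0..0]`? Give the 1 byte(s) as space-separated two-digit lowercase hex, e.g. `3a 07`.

8f

state:1 = 1 → 0x1 << 7 → word 0x80
bank:1 = 0 → 0x0 << 6 → word 0x80
type:1 = 0 → 0x0 << 5 → word 0x80
err:1 = 0 → 0x0 << 4 → word 0x80
tag:2 = -1 → 0x3 << 2 → word 0x8c
addr_hi:2 = -1 → 0x3 << 0 → word 0x8f
word = 0x8f → big-endian bytes:
  [0]=0x8f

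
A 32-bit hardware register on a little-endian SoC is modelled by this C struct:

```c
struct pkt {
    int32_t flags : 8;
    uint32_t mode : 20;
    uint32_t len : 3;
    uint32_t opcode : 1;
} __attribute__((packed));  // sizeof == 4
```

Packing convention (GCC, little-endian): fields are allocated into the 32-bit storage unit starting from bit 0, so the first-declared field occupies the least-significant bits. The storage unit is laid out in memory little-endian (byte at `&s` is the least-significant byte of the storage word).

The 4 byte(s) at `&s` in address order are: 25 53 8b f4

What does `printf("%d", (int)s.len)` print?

7

[0]=0x25 [1]=0x53 [2]=0x8b [3]=0xf4 (little-endian) → word 0xf48b5325
flags [0+:8] = (word>>0) & 0xff = 37
mode [8+:20] = (word>>8) & 0xfffff = 297811
len [28+:3] = (word>>28) & 0x7 = 7  ←
opcode [31+:1] = (word>>31) & 0x1 = 1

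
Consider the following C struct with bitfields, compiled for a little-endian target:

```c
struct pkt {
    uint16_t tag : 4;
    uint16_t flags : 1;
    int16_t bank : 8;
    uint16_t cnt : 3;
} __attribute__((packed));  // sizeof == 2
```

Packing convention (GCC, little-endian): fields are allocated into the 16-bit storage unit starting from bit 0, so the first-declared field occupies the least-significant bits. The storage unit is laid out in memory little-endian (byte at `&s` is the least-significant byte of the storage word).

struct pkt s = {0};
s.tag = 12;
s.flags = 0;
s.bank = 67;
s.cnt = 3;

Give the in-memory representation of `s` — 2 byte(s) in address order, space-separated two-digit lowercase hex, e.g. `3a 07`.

tag (4b) val=12 bits=0xc at bit 0: 0x000c
flags (1b) val=0 bits=0x0 at bit 4: 0x000c
bank (8b) val=67 bits=0x43 at bit 5: 0x086c
cnt (3b) val=3 bits=0x3 at bit 13: 0x686c
word = 0x686c → little-endian bytes:
  [0]=0x6c  [1]=0x68

6c 68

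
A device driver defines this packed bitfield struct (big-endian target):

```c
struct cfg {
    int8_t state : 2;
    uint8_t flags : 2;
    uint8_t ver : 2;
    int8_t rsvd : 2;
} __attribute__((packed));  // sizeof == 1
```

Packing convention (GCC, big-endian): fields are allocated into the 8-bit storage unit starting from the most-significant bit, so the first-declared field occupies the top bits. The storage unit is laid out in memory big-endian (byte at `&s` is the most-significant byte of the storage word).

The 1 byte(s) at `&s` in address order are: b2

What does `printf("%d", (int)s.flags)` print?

3

[0]=0xb2 (big-endian) → word 0xb2
state:2 @ bit 6 → (0xb2>>6)&0x3 = 0x2
flags:2 @ bit 4 → (0xb2>>4)&0x3 = 0x3  ←
ver:2 @ bit 2 → (0xb2>>2)&0x3 = 0x0
rsvd:2 @ bit 0 → (0xb2>>0)&0x3 = 0x2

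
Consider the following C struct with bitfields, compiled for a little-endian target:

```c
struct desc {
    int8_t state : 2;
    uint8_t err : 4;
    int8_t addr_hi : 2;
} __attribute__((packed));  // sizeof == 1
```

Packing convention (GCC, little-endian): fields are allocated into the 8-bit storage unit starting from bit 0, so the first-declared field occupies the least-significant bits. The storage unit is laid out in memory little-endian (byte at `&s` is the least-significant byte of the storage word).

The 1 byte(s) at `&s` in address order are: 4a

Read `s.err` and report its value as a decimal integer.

[0]=0x4a (little-endian) → word 0x4a
state:2 @ bit 0 → (0x4a>>0)&0x3 = 0x2
err:4 @ bit 2 → (0x4a>>2)&0xf = 0x2  ←
addr_hi:2 @ bit 6 → (0x4a>>6)&0x3 = 0x1

2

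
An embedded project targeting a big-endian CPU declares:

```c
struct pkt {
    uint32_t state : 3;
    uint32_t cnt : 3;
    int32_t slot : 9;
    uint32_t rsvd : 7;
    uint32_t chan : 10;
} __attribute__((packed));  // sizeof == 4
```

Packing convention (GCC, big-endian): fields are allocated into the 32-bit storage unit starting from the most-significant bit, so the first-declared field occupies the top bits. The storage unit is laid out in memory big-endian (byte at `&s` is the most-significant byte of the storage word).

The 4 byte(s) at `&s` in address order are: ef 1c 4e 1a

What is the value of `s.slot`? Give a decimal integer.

[0]=0xef [1]=0x1c [2]=0x4e [3]=0x1a (big-endian) → word 0xef1c4e1a
state [29+:3] = (word>>29) & 0x7 = 7
cnt [26+:3] = (word>>26) & 0x7 = 3
slot [17+:9] = (word>>17) & 0x1ff = 398  ←
rsvd [10+:7] = (word>>10) & 0x7f = 19
chan [0+:10] = (word>>0) & 0x3ff = 538
slot signed 9b, MSB=1: 398 - 512 = -114

-114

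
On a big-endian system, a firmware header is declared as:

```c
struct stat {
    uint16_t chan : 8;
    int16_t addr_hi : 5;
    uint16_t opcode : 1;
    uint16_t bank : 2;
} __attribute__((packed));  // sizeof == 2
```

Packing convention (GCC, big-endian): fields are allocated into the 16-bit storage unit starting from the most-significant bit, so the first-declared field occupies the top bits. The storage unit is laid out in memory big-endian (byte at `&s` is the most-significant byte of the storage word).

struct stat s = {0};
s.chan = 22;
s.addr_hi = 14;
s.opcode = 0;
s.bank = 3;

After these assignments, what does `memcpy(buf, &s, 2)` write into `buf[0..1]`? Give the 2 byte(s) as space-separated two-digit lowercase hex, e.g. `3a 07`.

chan (8b) val=22 bits=0x16 at bit 8: 0x1600
addr_hi (5b) val=14 bits=0xe at bit 3: 0x1670
opcode (1b) val=0 bits=0x0 at bit 2: 0x1670
bank (2b) val=3 bits=0x3 at bit 0: 0x1673
word = 0x1673 → big-endian bytes:
  [0]=0x16  [1]=0x73

16 73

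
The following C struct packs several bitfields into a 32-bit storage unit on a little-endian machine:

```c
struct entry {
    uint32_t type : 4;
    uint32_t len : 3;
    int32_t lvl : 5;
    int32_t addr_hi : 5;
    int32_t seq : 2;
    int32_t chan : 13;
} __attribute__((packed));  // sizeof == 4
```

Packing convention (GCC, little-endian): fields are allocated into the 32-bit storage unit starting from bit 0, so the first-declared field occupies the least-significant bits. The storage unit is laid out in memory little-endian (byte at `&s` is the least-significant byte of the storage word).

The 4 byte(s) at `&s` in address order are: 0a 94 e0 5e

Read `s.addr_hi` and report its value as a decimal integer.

[0]=0x0a [1]=0x94 [2]=0xe0 [3]=0x5e (little-endian) → word 0x5ee0940a
type [0+:4] = (word>>0) & 0xf = 10
len [4+:3] = (word>>4) & 0x7 = 0
lvl [7+:5] = (word>>7) & 0x1f = 8
addr_hi [12+:5] = (word>>12) & 0x1f = 9  ←
seq [17+:2] = (word>>17) & 0x3 = 0
chan [19+:13] = (word>>19) & 0x1fff = 3036
addr_hi signed 5b, MSB=0: value = 9

9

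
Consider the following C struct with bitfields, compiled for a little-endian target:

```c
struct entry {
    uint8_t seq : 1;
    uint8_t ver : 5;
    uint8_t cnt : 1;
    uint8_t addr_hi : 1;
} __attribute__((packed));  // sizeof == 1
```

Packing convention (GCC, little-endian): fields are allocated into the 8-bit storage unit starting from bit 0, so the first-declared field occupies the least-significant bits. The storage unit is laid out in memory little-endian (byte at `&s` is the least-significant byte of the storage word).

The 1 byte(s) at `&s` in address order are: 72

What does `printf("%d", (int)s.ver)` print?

25

[0]=0x72 (little-endian) → word 0x72
seq:1 @ bit 0 → (0x72>>0)&0x1 = 0x0
ver:5 @ bit 1 → (0x72>>1)&0x1f = 0x19  ←
cnt:1 @ bit 6 → (0x72>>6)&0x1 = 0x1
addr_hi:1 @ bit 7 → (0x72>>7)&0x1 = 0x0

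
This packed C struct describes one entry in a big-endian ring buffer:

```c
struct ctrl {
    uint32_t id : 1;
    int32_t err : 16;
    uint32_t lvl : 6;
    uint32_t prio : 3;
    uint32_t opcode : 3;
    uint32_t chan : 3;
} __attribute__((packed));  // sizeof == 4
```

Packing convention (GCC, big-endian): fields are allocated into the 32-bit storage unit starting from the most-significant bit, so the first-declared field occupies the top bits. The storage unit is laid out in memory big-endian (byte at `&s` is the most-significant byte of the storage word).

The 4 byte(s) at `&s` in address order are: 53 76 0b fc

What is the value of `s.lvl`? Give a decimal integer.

5

[0]=0x53 [1]=0x76 [2]=0x0b [3]=0xfc (big-endian) → word 0x53760bfc
id [31+:1] = (word>>31) & 0x1 = 0
err [15+:16] = (word>>15) & 0xffff = 42732
lvl [9+:6] = (word>>9) & 0x3f = 5  ←
prio [6+:3] = (word>>6) & 0x7 = 7
opcode [3+:3] = (word>>3) & 0x7 = 7
chan [0+:3] = (word>>0) & 0x7 = 4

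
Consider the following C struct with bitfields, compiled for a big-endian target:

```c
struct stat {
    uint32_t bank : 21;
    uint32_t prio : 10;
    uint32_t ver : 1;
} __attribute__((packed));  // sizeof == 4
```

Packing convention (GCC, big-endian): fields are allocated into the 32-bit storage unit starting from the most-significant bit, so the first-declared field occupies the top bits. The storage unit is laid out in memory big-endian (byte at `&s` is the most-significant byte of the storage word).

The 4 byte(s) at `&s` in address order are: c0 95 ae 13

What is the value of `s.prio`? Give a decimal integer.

[0]=0xc0 [1]=0x95 [2]=0xae [3]=0x13 (big-endian) → word 0xc095ae13
bank [11+:21] = (word>>11) & 0x1fffff = 1577653
prio [1+:10] = (word>>1) & 0x3ff = 777  ←
ver [0+:1] = (word>>0) & 0x1 = 1

777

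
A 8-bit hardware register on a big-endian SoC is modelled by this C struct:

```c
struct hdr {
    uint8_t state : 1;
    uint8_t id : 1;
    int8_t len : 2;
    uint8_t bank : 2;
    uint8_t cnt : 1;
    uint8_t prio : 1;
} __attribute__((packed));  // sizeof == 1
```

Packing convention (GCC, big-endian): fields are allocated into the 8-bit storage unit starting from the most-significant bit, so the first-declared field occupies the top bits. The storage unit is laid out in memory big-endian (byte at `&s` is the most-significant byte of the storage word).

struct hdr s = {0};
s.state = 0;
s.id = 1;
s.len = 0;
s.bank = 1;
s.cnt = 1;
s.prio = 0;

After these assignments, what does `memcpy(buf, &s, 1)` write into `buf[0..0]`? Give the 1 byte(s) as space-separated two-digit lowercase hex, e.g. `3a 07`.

state (1b) val=0 bits=0x0 at bit 7: 0x00
id (1b) val=1 bits=0x1 at bit 6: 0x40
len (2b) val=0 bits=0x0 at bit 4: 0x40
bank (2b) val=1 bits=0x1 at bit 2: 0x44
cnt (1b) val=1 bits=0x1 at bit 1: 0x46
prio (1b) val=0 bits=0x0 at bit 0: 0x46
word = 0x46 → big-endian bytes:
  [0]=0x46

46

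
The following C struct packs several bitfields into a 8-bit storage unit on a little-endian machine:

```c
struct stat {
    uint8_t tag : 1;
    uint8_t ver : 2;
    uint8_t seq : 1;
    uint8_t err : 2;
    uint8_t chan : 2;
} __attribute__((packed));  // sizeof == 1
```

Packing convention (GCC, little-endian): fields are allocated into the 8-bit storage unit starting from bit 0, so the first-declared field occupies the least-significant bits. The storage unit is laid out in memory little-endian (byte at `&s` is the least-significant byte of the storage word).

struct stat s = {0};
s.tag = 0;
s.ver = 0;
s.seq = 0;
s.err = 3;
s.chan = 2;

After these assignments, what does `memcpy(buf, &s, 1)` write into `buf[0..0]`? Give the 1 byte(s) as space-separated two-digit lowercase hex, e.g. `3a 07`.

tag:1 = 0 → 0x0 << 0 → word 0x00
ver:2 = 0 → 0x0 << 1 → word 0x00
seq:1 = 0 → 0x0 << 3 → word 0x00
err:2 = 3 → 0x3 << 4 → word 0x30
chan:2 = 2 → 0x2 << 6 → word 0xb0
word = 0xb0 → little-endian bytes:
  [0]=0xb0

b0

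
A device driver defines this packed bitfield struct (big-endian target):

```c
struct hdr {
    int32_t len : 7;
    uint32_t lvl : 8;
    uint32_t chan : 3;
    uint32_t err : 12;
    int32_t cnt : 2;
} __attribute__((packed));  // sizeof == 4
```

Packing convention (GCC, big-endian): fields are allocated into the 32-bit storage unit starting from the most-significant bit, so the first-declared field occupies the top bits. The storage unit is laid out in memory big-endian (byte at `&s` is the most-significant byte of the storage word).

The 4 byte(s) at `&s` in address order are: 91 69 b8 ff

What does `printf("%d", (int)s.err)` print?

3647

[0]=0x91 [1]=0x69 [2]=0xb8 [3]=0xff (big-endian) → word 0x9169b8ff
len:7 @ bit 25 → (0x9169b8ff>>25)&0x7f = 0x48
lvl:8 @ bit 17 → (0x9169b8ff>>17)&0xff = 0xb4
chan:3 @ bit 14 → (0x9169b8ff>>14)&0x7 = 0x6
err:12 @ bit 2 → (0x9169b8ff>>2)&0xfff = 0xe3f  ←
cnt:2 @ bit 0 → (0x9169b8ff>>0)&0x3 = 0x3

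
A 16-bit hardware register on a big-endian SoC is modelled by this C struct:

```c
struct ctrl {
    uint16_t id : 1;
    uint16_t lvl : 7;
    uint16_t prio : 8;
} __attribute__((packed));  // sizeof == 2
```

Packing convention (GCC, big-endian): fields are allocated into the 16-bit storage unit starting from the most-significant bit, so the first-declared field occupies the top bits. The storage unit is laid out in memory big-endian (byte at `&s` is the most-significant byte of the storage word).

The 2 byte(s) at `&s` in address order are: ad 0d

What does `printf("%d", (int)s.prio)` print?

13

[0]=0xad [1]=0x0d (big-endian) → word 0xad0d
id:1 @ bit 15 → (0xad0d>>15)&0x1 = 0x1
lvl:7 @ bit 8 → (0xad0d>>8)&0x7f = 0x2d
prio:8 @ bit 0 → (0xad0d>>0)&0xff = 0xd  ←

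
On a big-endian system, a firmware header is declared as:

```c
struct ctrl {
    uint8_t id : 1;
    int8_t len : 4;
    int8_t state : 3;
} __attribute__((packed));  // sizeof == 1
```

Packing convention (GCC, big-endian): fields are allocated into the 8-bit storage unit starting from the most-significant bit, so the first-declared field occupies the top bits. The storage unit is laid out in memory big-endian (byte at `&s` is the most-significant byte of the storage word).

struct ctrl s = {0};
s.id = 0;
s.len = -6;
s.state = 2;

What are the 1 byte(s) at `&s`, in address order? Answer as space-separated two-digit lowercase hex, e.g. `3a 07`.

id (1b) val=0 bits=0x0 at bit 7: 0x00
len (4b) val=-6 bits=0xa at bit 3: 0x50
state (3b) val=2 bits=0x2 at bit 0: 0x52
word = 0x52 → big-endian bytes:
  [0]=0x52

52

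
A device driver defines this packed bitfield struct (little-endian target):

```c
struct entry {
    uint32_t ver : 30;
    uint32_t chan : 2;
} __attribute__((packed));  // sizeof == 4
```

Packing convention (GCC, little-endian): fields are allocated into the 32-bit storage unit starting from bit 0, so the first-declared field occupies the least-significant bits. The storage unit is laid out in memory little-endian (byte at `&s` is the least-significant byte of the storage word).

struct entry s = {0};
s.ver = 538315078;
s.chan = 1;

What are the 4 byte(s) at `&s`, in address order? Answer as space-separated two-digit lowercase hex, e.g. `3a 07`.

46 09 16 60

ver:30 = 538315078 → 0x20160946 << 0 → word 0x20160946
chan:2 = 1 → 0x1 << 30 → word 0x60160946
word = 0x60160946 → little-endian bytes:
  [0]=0x46  [1]=0x09  [2]=0x16  [3]=0x60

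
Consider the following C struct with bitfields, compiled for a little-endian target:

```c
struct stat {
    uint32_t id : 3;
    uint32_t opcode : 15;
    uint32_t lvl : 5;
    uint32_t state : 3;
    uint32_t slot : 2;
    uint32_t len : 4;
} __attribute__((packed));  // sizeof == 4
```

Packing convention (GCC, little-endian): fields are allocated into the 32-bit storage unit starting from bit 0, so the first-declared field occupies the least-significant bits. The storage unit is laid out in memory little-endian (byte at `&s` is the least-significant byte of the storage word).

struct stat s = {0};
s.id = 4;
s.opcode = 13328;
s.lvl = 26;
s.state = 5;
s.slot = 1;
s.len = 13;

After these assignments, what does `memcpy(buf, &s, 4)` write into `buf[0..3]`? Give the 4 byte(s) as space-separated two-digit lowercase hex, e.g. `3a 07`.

id:3 = 4 → 0x4 << 0 → word 0x00000004
opcode:15 = 13328 → 0x3410 << 3 → word 0x0001a084
lvl:5 = 26 → 0x1a << 18 → word 0x0069a084
state:3 = 5 → 0x5 << 23 → word 0x02e9a084
slot:2 = 1 → 0x1 << 26 → word 0x06e9a084
len:4 = 13 → 0xd << 28 → word 0xd6e9a084
word = 0xd6e9a084 → little-endian bytes:
  [0]=0x84  [1]=0xa0  [2]=0xe9  [3]=0xd6

84 a0 e9 d6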